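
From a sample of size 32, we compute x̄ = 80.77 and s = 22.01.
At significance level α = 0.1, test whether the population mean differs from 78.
One-sample t-test:
H₀: μ = 78
H₁: μ ≠ 78
df = n - 1 = 31
t = (x̄ - μ₀) / (s/√n) = (80.77 - 78) / (22.01/√32) = 0.712
p-value = 0.4818

Since p-value > α = 0.1, we fail to reject H₀.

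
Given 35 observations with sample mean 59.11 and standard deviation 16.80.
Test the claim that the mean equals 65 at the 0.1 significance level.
One-sample t-test:
H₀: μ = 65
H₁: μ ≠ 65
df = n - 1 = 34
t = (x̄ - μ₀) / (s/√n) = (59.11 - 65) / (16.80/√35) = -2.074
p-value = 0.0457

Since p-value < α = 0.1, we reject H₀.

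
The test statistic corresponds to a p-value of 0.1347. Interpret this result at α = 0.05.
Since p = 0.1347 > α = 0.05, fail to reject H₀.
There is insufficient evidence to reject the null hypothesis; the result is not statistically significant at the 0.05 level.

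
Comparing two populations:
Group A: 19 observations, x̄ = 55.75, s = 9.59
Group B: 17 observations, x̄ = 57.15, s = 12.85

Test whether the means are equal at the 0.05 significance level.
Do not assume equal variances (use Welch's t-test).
Welch's two-sample t-test:
H₀: μ₁ = μ₂
H₁: μ₁ ≠ μ₂
s₁²/n₁ = 9.59²/19 = 4.8404,  s₂²/n₂ = 12.85²/17 = 9.7131
SE = √(s₁²/n₁ + s₂²/n₂) = √(4.8404 + 9.7131) = 3.8149
df (Welch-Satterthwaite) = (s₁²/n₁ + s₂²/n₂)² / [(s₁²/n₁)²/(n₁-1) + (s₂²/n₂)²/(n₂-1)] ≈ 29.42
t = (x̄₁ - x̄₂) / SE = (55.75 - 57.15) / 3.8149 = -1.40 / 3.8149 = -0.367
p-value = 0.7163

Since p-value > α = 0.05, we fail to reject H₀.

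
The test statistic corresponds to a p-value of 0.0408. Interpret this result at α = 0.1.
Since p = 0.0408 < α = 0.1, reject H₀.
There is sufficient evidence to reject the null hypothesis; the result is statistically significant at the 0.1 level.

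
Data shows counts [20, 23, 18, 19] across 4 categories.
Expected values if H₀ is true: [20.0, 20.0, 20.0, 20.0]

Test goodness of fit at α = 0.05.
Chi-square goodness of fit test:
H₀: observed counts match expected distribution
H₁: observed counts differ from expected distribution
df = k - 1 = 3
χ² = Σ(O - E)²/E
   = (20 - 20.0)²/20.0 + (23 - 20.0)²/20.0 + (18 - 20.0)²/20.0 + (19 - 20.0)²/20.0
   = 0.000 + 0.450 + 0.200 + 0.050
   = 0.70
p-value = 0.8732

Since p-value > α = 0.05, we fail to reject H₀.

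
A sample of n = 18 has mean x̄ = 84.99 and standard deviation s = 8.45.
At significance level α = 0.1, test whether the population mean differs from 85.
One-sample t-test:
H₀: μ = 85
H₁: μ ≠ 85
df = n - 1 = 17
t = (x̄ - μ₀) / (s/√n) = (84.99 - 85) / (8.45/√18) = -0.005
p-value = 0.9961

Since p-value > α = 0.1, we fail to reject H₀.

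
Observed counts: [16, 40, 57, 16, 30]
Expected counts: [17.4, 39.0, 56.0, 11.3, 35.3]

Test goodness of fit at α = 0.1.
Chi-square goodness of fit test:
H₀: observed counts match expected distribution
H₁: observed counts differ from expected distribution
df = k - 1 = 4
χ² = Σ(O - E)²/E
   = (16 - 17.4)²/17.4 + (40 - 39.0)²/39.0 + (57 - 56.0)²/56.0 + (16 - 11.3)²/11.3 + (30 - 35.3)²/35.3
   = 0.113 + 0.026 + 0.018 + 1.955 + 0.796
   = 2.91
p-value = 0.5735

Since p-value > α = 0.1, we fail to reject H₀.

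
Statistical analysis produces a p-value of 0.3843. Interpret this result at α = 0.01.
Since p = 0.3843 > α = 0.01, fail to reject H₀.
There is insufficient evidence to reject the null hypothesis; the result is not statistically significant at the 0.01 level.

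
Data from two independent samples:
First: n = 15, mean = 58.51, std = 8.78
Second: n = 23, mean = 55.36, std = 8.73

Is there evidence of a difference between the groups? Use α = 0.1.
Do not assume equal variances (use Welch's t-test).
Welch's two-sample t-test:
H₀: μ₁ = μ₂
H₁: μ₁ ≠ μ₂
s₁²/n₁ = 8.78²/15 = 5.1392,  s₂²/n₂ = 8.73²/23 = 3.3136
SE = √(s₁²/n₁ + s₂²/n₂) = √(5.1392 + 3.3136) = 2.9074
df (Welch-Satterthwaite) = (s₁²/n₁ + s₂²/n₂)² / [(s₁²/n₁)²/(n₁-1) + (s₂²/n₂)²/(n₂-1)] ≈ 29.95
t = (x̄₁ - x̄₂) / SE = (58.51 - 55.36) / 2.9074 = 3.15 / 2.9074 = 1.083
p-value = 0.2873

Since p-value > α = 0.1, we fail to reject H₀.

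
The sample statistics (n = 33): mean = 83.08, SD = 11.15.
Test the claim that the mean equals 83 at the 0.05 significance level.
One-sample t-test:
H₀: μ = 83
H₁: μ ≠ 83
df = n - 1 = 32
t = (x̄ - μ₀) / (s/√n) = (83.08 - 83) / (11.15/√33) = 0.041
p-value = 0.9674

Since p-value > α = 0.05, we fail to reject H₀.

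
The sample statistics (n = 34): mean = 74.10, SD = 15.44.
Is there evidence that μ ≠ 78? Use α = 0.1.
One-sample t-test:
H₀: μ = 78
H₁: μ ≠ 78
df = n - 1 = 33
t = (x̄ - μ₀) / (s/√n) = (74.10 - 78) / (15.44/√34) = -1.473
p-value = 0.1503

Since p-value > α = 0.1, we fail to reject H₀.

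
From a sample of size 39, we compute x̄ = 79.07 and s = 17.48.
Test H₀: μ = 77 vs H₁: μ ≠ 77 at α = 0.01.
One-sample t-test:
H₀: μ = 77
H₁: μ ≠ 77
df = n - 1 = 38
t = (x̄ - μ₀) / (s/√n) = (79.07 - 77) / (17.48/√39) = 0.740
p-value = 0.4641

Since p-value > α = 0.01, we fail to reject H₀.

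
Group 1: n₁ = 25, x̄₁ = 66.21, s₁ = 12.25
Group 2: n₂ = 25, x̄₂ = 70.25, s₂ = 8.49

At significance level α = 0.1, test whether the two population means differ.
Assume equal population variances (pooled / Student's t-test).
Student's two-sample t-test (equal variances):
H₀: μ₁ = μ₂
H₁: μ₁ ≠ μ₂
df = n₁ + n₂ - 2 = 48
Pooled variance s_p² = [(n₁-1)s₁² + (n₂-1)s₂²] / (n₁ + n₂ - 2) = [(24)(12.25²) + (24)(8.49²)] / 48 = 111.0713
SE = √(s_p²(1/n₁ + 1/n₂)) = √(111.0713 × (1/25 + 1/25)) = 2.9809
t = (x̄₁ - x̄₂) / SE = (66.21 - 70.25) / 2.9809 = -4.04 / 2.9809 = -1.355
p-value = 0.1817

Since p-value > α = 0.1, we fail to reject H₀.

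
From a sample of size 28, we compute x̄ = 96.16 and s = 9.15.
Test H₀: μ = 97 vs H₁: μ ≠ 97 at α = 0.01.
One-sample t-test:
H₀: μ = 97
H₁: μ ≠ 97
df = n - 1 = 27
t = (x̄ - μ₀) / (s/√n) = (96.16 - 97) / (9.15/√28) = -0.486
p-value = 0.6310

Since p-value > α = 0.01, we fail to reject H₀.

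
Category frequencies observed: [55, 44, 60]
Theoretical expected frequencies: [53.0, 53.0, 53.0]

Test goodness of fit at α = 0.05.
Chi-square goodness of fit test:
H₀: observed counts match expected distribution
H₁: observed counts differ from expected distribution
df = k - 1 = 2
χ² = Σ(O - E)²/E
   = (55 - 53.0)²/53.0 + (44 - 53.0)²/53.0 + (60 - 53.0)²/53.0
   = 0.075 + 1.528 + 0.925
   = 2.53
p-value = 0.2825

Since p-value > α = 0.05, we fail to reject H₀.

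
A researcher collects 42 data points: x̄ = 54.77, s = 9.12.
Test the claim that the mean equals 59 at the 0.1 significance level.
One-sample t-test:
H₀: μ = 59
H₁: μ ≠ 59
df = n - 1 = 41
t = (x̄ - μ₀) / (s/√n) = (54.77 - 59) / (9.12/√42) = -3.006
p-value = 0.0045

Since p-value < α = 0.1, we reject H₀.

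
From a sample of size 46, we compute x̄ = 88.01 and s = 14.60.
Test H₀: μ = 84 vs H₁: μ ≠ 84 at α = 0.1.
One-sample t-test:
H₀: μ = 84
H₁: μ ≠ 84
df = n - 1 = 45
t = (x̄ - μ₀) / (s/√n) = (88.01 - 84) / (14.60/√46) = 1.863
p-value = 0.0690

Since p-value < α = 0.1, we reject H₀.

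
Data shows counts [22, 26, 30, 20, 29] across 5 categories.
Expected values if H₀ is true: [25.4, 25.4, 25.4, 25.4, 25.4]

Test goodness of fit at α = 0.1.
Chi-square goodness of fit test:
H₀: observed counts match expected distribution
H₁: observed counts differ from expected distribution
df = k - 1 = 4
χ² = Σ(O - E)²/E
   = (22 - 25.4)²/25.4 + (26 - 25.4)²/25.4 + (30 - 25.4)²/25.4 + (20 - 25.4)²/25.4 + (29 - 25.4)²/25.4
   = 0.455 + 0.014 + 0.833 + 1.148 + 0.510
   = 2.96
p-value = 0.5644

Since p-value > α = 0.1, we fail to reject H₀.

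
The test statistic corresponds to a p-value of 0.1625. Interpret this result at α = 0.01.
Since p = 0.1625 > α = 0.01, fail to reject H₀.
There is insufficient evidence to reject the null hypothesis; the result is not statistically significant at the 0.01 level.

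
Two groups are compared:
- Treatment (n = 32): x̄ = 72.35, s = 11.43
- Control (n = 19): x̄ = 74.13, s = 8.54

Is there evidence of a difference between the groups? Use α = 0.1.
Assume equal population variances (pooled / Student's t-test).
Student's two-sample t-test (equal variances):
H₀: μ₁ = μ₂
H₁: μ₁ ≠ μ₂
df = n₁ + n₂ - 2 = 49
Pooled variance s_p² = [(n₁-1)s₁² + (n₂-1)s₂²] / (n₁ + n₂ - 2) = [(31)(11.43²) + (18)(8.54²)] / 49 = 109.4441
SE = √(s_p²(1/n₁ + 1/n₂)) = √(109.4441 × (1/32 + 1/19)) = 3.0299
t = (x̄₁ - x̄₂) / SE = (72.35 - 74.13) / 3.0299 = -1.78 / 3.0299 = -0.587
p-value = 0.5596

Since p-value > α = 0.1, we fail to reject H₀.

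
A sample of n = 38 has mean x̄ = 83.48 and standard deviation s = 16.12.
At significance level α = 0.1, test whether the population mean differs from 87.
One-sample t-test:
H₀: μ = 87
H₁: μ ≠ 87
df = n - 1 = 37
t = (x̄ - μ₀) / (s/√n) = (83.48 - 87) / (16.12/√38) = -1.346
p-value = 0.1865

Since p-value > α = 0.1, we fail to reject H₀.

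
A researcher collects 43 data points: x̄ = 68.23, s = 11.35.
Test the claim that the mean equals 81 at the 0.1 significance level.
One-sample t-test:
H₀: μ = 81
H₁: μ ≠ 81
df = n - 1 = 42
t = (x̄ - μ₀) / (s/√n) = (68.23 - 81) / (11.35/√43) = -7.378
p-value < 0.0001

Since p-value < α = 0.1, we reject H₀.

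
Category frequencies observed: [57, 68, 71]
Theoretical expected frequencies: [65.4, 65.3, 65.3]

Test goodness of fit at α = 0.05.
Chi-square goodness of fit test:
H₀: observed counts match expected distribution
H₁: observed counts differ from expected distribution
df = k - 1 = 2
χ² = Σ(O - E)²/E
   = (57 - 65.4)²/65.4 + (68 - 65.3)²/65.3 + (71 - 65.3)²/65.3
   = 1.079 + 0.112 + 0.498
   = 1.69
p-value = 0.4300

Since p-value > α = 0.05, we fail to reject H₀.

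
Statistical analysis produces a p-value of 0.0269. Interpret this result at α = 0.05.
Since p = 0.0269 < α = 0.05, reject H₀.
There is sufficient evidence to reject the null hypothesis; the result is statistically significant at the 0.05 level.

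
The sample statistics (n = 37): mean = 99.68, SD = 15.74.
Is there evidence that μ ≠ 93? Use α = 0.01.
One-sample t-test:
H₀: μ = 93
H₁: μ ≠ 93
df = n - 1 = 36
t = (x̄ - μ₀) / (s/√n) = (99.68 - 93) / (15.74/√37) = 2.582
p-value = 0.0141

Since p-value > α = 0.01, we fail to reject H₀.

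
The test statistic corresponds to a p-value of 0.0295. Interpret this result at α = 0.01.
Since p = 0.0295 > α = 0.01, fail to reject H₀.
There is insufficient evidence to reject the null hypothesis; the result is not statistically significant at the 0.01 level.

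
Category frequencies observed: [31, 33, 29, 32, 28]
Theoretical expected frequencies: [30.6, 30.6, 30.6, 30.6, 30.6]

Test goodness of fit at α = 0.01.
Chi-square goodness of fit test:
H₀: observed counts match expected distribution
H₁: observed counts differ from expected distribution
df = k - 1 = 4
χ² = Σ(O - E)²/E
   = (31 - 30.6)²/30.6 + (33 - 30.6)²/30.6 + (29 - 30.6)²/30.6 + (32 - 30.6)²/30.6 + (28 - 30.6)²/30.6
   = 0.005 + 0.188 + 0.084 + 0.064 + 0.221
   = 0.56
p-value = 0.9672

Since p-value > α = 0.01, we fail to reject H₀.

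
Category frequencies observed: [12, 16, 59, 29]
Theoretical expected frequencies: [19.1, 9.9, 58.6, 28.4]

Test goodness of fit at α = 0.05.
Chi-square goodness of fit test:
H₀: observed counts match expected distribution
H₁: observed counts differ from expected distribution
df = k - 1 = 3
χ² = Σ(O - E)²/E
   = (12 - 19.1)²/19.1 + (16 - 9.9)²/9.9 + (59 - 58.6)²/58.6 + (29 - 28.4)²/28.4
   = 2.639 + 3.759 + 0.003 + 0.013
   = 6.41
p-value = 0.0931

Since p-value > α = 0.05, we fail to reject H₀.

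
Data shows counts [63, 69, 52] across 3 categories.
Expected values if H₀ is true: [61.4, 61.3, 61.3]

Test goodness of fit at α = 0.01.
Chi-square goodness of fit test:
H₀: observed counts match expected distribution
H₁: observed counts differ from expected distribution
df = k - 1 = 2
χ² = Σ(O - E)²/E
   = (63 - 61.4)²/61.4 + (69 - 61.3)²/61.3 + (52 - 61.3)²/61.3
   = 0.042 + 0.967 + 1.411
   = 2.42
p-value = 0.2982

Since p-value > α = 0.01, we fail to reject H₀.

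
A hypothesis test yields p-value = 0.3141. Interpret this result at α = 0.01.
Since p = 0.3141 > α = 0.01, fail to reject H₀.
There is insufficient evidence to reject the null hypothesis; the result is not statistically significant at the 0.01 level.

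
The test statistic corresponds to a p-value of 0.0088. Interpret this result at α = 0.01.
Since p = 0.0088 < α = 0.01, reject H₀.
There is sufficient evidence to reject the null hypothesis; the result is statistically significant at the 0.01 level.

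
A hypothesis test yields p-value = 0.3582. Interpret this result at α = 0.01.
Since p = 0.3582 > α = 0.01, fail to reject H₀.
There is insufficient evidence to reject the null hypothesis; the result is not statistically significant at the 0.01 level.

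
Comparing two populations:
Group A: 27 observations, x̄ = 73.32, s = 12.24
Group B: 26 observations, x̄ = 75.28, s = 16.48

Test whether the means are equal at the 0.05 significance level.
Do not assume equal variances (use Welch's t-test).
Welch's two-sample t-test:
H₀: μ₁ = μ₂
H₁: μ₁ ≠ μ₂
s₁²/n₁ = 12.24²/27 = 5.5488,  s₂²/n₂ = 16.48²/26 = 10.4458
SE = √(s₁²/n₁ + s₂²/n₂) = √(5.5488 + 10.4458) = 3.9993
df (Welch-Satterthwaite) = (s₁²/n₁ + s₂²/n₂)² / [(s₁²/n₁)²/(n₁-1) + (s₂²/n₂)²/(n₂-1)] ≈ 46.11
t = (x̄₁ - x̄₂) / SE = (73.32 - 75.28) / 3.9993 = -1.96 / 3.9993 = -0.490
p-value = 0.6264

Since p-value > α = 0.05, we fail to reject H₀.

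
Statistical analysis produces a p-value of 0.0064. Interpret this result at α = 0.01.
Since p = 0.0064 < α = 0.01, reject H₀.
There is sufficient evidence to reject the null hypothesis; the result is statistically significant at the 0.01 level.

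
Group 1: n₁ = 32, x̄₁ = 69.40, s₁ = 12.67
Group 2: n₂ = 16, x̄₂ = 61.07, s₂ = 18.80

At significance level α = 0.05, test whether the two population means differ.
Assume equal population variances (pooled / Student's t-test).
Student's two-sample t-test (equal variances):
H₀: μ₁ = μ₂
H₁: μ₁ ≠ μ₂
df = n₁ + n₂ - 2 = 46
Pooled variance s_p² = [(n₁-1)s₁² + (n₂-1)s₂²] / (n₁ + n₂ - 2) = [(31)(12.67²) + (15)(18.80²)] / 46 = 223.4347
SE = √(s_p²(1/n₁ + 1/n₂)) = √(223.4347 × (1/32 + 1/16)) = 4.5768
t = (x̄₁ - x̄₂) / SE = (69.40 - 61.07) / 4.5768 = 8.33 / 4.5768 = 1.820
p-value = 0.0753

Since p-value > α = 0.05, we fail to reject H₀.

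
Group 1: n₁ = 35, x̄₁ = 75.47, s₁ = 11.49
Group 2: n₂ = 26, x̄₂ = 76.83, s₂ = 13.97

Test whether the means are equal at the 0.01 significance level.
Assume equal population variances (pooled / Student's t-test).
Student's two-sample t-test (equal variances):
H₀: μ₁ = μ₂
H₁: μ₁ ≠ μ₂
df = n₁ + n₂ - 2 = 59
Pooled variance s_p² = [(n₁-1)s₁² + (n₂-1)s₂²] / (n₁ + n₂ - 2) = [(34)(11.49²) + (25)(13.97²)] / 59 = 158.7747
SE = √(s_p²(1/n₁ + 1/n₂)) = √(158.7747 × (1/35 + 1/26)) = 3.2624
t = (x̄₁ - x̄₂) / SE = (75.47 - 76.83) / 3.2624 = -1.36 / 3.2624 = -0.417
p-value = 0.6783

Since p-value > α = 0.01, we fail to reject H₀.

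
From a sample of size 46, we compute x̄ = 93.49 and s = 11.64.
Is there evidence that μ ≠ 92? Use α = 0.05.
One-sample t-test:
H₀: μ = 92
H₁: μ ≠ 92
df = n - 1 = 45
t = (x̄ - μ₀) / (s/√n) = (93.49 - 92) / (11.64/√46) = 0.868
p-value = 0.3899

Since p-value > α = 0.05, we fail to reject H₀.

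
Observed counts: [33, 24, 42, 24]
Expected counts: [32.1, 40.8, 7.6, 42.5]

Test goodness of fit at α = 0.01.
Chi-square goodness of fit test:
H₀: observed counts match expected distribution
H₁: observed counts differ from expected distribution
df = k - 1 = 3
χ² = Σ(O - E)²/E
   = (33 - 32.1)²/32.1 + (24 - 40.8)²/40.8 + (42 - 7.6)²/7.6 + (24 - 42.5)²/42.5
   = 0.025 + 6.918 + 155.705 + 8.053
   = 170.70
p-value < 0.0001

Since p-value < α = 0.01, we reject H₀.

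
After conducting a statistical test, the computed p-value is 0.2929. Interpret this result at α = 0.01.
Since p = 0.2929 > α = 0.01, fail to reject H₀.
There is insufficient evidence to reject the null hypothesis; the result is not statistically significant at the 0.01 level.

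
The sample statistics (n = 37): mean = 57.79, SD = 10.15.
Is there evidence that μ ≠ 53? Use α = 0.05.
One-sample t-test:
H₀: μ = 53
H₁: μ ≠ 53
df = n - 1 = 36
t = (x̄ - μ₀) / (s/√n) = (57.79 - 53) / (10.15/√37) = 2.871
p-value = 0.0068

Since p-value < α = 0.05, we reject H₀.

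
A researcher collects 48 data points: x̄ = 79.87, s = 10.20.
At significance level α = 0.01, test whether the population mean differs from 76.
One-sample t-test:
H₀: μ = 76
H₁: μ ≠ 76
df = n - 1 = 47
t = (x̄ - μ₀) / (s/√n) = (79.87 - 76) / (10.20/√48) = 2.629
p-value = 0.0115

Since p-value > α = 0.01, we fail to reject H₀.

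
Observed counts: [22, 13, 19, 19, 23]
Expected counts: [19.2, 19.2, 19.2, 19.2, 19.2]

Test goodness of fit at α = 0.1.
Chi-square goodness of fit test:
H₀: observed counts match expected distribution
H₁: observed counts differ from expected distribution
df = k - 1 = 4
χ² = Σ(O - E)²/E
   = (22 - 19.2)²/19.2 + (13 - 19.2)²/19.2 + (19 - 19.2)²/19.2 + (19 - 19.2)²/19.2 + (23 - 19.2)²/19.2
   = 0.408 + 2.002 + 0.002 + 0.002 + 0.752
   = 3.17
p-value = 0.5303

Since p-value > α = 0.1, we fail to reject H₀.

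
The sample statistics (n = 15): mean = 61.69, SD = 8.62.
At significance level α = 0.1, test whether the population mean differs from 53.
One-sample t-test:
H₀: μ = 53
H₁: μ ≠ 53
df = n - 1 = 14
t = (x̄ - μ₀) / (s/√n) = (61.69 - 53) / (8.62/√15) = 3.904
p-value = 0.0016

Since p-value < α = 0.1, we reject H₀.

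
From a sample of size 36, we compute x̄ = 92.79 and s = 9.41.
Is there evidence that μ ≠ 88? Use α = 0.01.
One-sample t-test:
H₀: μ = 88
H₁: μ ≠ 88
df = n - 1 = 35
t = (x̄ - μ₀) / (s/√n) = (92.79 - 88) / (9.41/√36) = 3.054
p-value = 0.0043

Since p-value < α = 0.01, we reject H₀.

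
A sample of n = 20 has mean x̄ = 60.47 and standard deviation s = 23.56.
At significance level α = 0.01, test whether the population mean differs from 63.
One-sample t-test:
H₀: μ = 63
H₁: μ ≠ 63
df = n - 1 = 19
t = (x̄ - μ₀) / (s/√n) = (60.47 - 63) / (23.56/√20) = -0.480
p-value = 0.6365

Since p-value > α = 0.01, we fail to reject H₀.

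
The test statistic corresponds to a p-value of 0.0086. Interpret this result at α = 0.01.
Since p = 0.0086 < α = 0.01, reject H₀.
There is sufficient evidence to reject the null hypothesis; the result is statistically significant at the 0.01 level.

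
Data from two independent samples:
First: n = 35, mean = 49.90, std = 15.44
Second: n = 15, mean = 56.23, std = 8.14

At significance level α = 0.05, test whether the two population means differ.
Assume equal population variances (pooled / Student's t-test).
Student's two-sample t-test (equal variances):
H₀: μ₁ = μ₂
H₁: μ₁ ≠ μ₂
df = n₁ + n₂ - 2 = 48
Pooled variance s_p² = [(n₁-1)s₁² + (n₂-1)s₂²] / (n₁ + n₂ - 2) = [(34)(15.44²) + (14)(8.14²)] / 48 = 188.1878
SE = √(s_p²(1/n₁ + 1/n₂)) = √(188.1878 × (1/35 + 1/15)) = 4.2335
t = (x̄₁ - x̄₂) / SE = (49.90 - 56.23) / 4.2335 = -6.33 / 4.2335 = -1.495
p-value = 0.1414

Since p-value > α = 0.05, we fail to reject H₀.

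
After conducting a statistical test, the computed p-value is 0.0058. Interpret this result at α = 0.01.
Since p = 0.0058 < α = 0.01, reject H₀.
There is sufficient evidence to reject the null hypothesis; the result is statistically significant at the 0.01 level.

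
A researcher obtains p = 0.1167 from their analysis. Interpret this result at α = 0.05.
Since p = 0.1167 > α = 0.05, fail to reject H₀.
There is insufficient evidence to reject the null hypothesis; the result is not statistically significant at the 0.05 level.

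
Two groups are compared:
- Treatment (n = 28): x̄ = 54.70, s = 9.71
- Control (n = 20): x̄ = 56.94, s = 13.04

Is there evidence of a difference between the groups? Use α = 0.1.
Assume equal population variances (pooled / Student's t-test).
Student's two-sample t-test (equal variances):
H₀: μ₁ = μ₂
H₁: μ₁ ≠ μ₂
df = n₁ + n₂ - 2 = 46
Pooled variance s_p² = [(n₁-1)s₁² + (n₂-1)s₂²] / (n₁ + n₂ - 2) = [(27)(9.71²) + (19)(13.04²)] / 46 = 125.5752
SE = √(s_p²(1/n₁ + 1/n₂)) = √(125.5752 × (1/28 + 1/20)) = 3.2808
t = (x̄₁ - x̄₂) / SE = (54.70 - 56.94) / 3.2808 = -2.24 / 3.2808 = -0.683
p-value = 0.4982

Since p-value > α = 0.1, we fail to reject H₀.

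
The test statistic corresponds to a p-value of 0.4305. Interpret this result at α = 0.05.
Since p = 0.4305 > α = 0.05, fail to reject H₀.
There is insufficient evidence to reject the null hypothesis; the result is not statistically significant at the 0.05 level.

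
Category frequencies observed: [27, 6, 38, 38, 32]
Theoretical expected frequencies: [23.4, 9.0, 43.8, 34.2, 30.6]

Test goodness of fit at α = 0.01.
Chi-square goodness of fit test:
H₀: observed counts match expected distribution
H₁: observed counts differ from expected distribution
df = k - 1 = 4
χ² = Σ(O - E)²/E
   = (27 - 23.4)²/23.4 + (6 - 9.0)²/9.0 + (38 - 43.8)²/43.8 + (38 - 34.2)²/34.2 + (32 - 30.6)²/30.6
   = 0.554 + 1.000 + 0.768 + 0.422 + 0.064
   = 2.81
p-value = 0.5904

Since p-value > α = 0.01, we fail to reject H₀.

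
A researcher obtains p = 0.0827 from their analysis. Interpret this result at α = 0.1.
Since p = 0.0827 < α = 0.1, reject H₀.
There is sufficient evidence to reject the null hypothesis; the result is statistically significant at the 0.1 level.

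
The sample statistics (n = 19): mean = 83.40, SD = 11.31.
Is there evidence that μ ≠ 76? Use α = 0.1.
One-sample t-test:
H₀: μ = 76
H₁: μ ≠ 76
df = n - 1 = 18
t = (x̄ - μ₀) / (s/√n) = (83.40 - 76) / (11.31/√19) = 2.852
p-value = 0.0106

Since p-value < α = 0.1, we reject H₀.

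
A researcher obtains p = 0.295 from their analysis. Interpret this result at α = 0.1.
Since p = 0.295 > α = 0.1, fail to reject H₀.
There is insufficient evidence to reject the null hypothesis; the result is not statistically significant at the 0.1 level.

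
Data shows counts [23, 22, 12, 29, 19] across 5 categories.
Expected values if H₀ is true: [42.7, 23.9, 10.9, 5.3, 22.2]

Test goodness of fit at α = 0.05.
Chi-square goodness of fit test:
H₀: observed counts match expected distribution
H₁: observed counts differ from expected distribution
df = k - 1 = 4
χ² = Σ(O - E)²/E
   = (23 - 42.7)²/42.7 + (22 - 23.9)²/23.9 + (12 - 10.9)²/10.9 + (29 - 5.3)²/5.3 + (19 - 22.2)²/22.2
   = 9.089 + 0.151 + 0.111 + 105.979 + 0.461
   = 115.79
p-value < 0.0001

Since p-value < α = 0.05, we reject H₀.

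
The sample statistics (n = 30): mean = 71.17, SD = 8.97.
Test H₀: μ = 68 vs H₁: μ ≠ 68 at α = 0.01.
One-sample t-test:
H₀: μ = 68
H₁: μ ≠ 68
df = n - 1 = 29
t = (x̄ - μ₀) / (s/√n) = (71.17 - 68) / (8.97/√30) = 1.936
p-value = 0.0627

Since p-value > α = 0.01, we fail to reject H₀.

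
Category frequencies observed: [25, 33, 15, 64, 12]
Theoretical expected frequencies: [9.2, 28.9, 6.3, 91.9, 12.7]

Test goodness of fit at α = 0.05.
Chi-square goodness of fit test:
H₀: observed counts match expected distribution
H₁: observed counts differ from expected distribution
df = k - 1 = 4
χ² = Σ(O - E)²/E
   = (25 - 9.2)²/9.2 + (33 - 28.9)²/28.9 + (15 - 6.3)²/6.3 + (64 - 91.9)²/91.9 + (12 - 12.7)²/12.7
   = 27.135 + 0.582 + 12.014 + 8.470 + 0.039
   = 48.24
p-value < 0.0001

Since p-value < α = 0.05, we reject H₀.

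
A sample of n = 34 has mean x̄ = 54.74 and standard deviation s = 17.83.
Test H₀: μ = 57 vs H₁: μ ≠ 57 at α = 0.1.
One-sample t-test:
H₀: μ = 57
H₁: μ ≠ 57
df = n - 1 = 33
t = (x̄ - μ₀) / (s/√n) = (54.74 - 57) / (17.83/√34) = -0.739
p-value = 0.4651

Since p-value > α = 0.1, we fail to reject H₀.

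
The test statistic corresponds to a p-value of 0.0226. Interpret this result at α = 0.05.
Since p = 0.0226 < α = 0.05, reject H₀.
There is sufficient evidence to reject the null hypothesis; the result is statistically significant at the 0.05 level.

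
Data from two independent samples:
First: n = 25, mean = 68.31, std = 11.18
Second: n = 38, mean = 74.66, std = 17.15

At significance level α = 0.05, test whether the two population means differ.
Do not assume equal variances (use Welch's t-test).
Welch's two-sample t-test:
H₀: μ₁ = μ₂
H₁: μ₁ ≠ μ₂
s₁²/n₁ = 11.18²/25 = 4.9997,  s₂²/n₂ = 17.15²/38 = 7.7401
SE = √(s₁²/n₁ + s₂²/n₂) = √(4.9997 + 7.7401) = 3.5693
df (Welch-Satterthwaite) = (s₁²/n₁ + s₂²/n₂)² / [(s₁²/n₁)²/(n₁-1) + (s₂²/n₂)²/(n₂-1)] ≈ 61.00
t = (x̄₁ - x̄₂) / SE = (68.31 - 74.66) / 3.5693 = -6.35 / 3.5693 = -1.779
p-value = 0.0802

Since p-value > α = 0.05, we fail to reject H₀.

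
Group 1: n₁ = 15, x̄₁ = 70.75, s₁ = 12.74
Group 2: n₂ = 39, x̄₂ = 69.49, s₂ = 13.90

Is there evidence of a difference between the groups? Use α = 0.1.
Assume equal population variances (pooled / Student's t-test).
Student's two-sample t-test (equal variances):
H₀: μ₁ = μ₂
H₁: μ₁ ≠ μ₂
df = n₁ + n₂ - 2 = 52
Pooled variance s_p² = [(n₁-1)s₁² + (n₂-1)s₂²] / (n₁ + n₂ - 2) = [(14)(12.74²) + (38)(13.90²)] / 52 = 184.8901
SE = √(s_p²(1/n₁ + 1/n₂)) = √(184.8901 × (1/15 + 1/39)) = 4.1312
t = (x̄₁ - x̄₂) / SE = (70.75 - 69.49) / 4.1312 = 1.26 / 4.1312 = 0.305
p-value = 0.7616

Since p-value > α = 0.1, we fail to reject H₀.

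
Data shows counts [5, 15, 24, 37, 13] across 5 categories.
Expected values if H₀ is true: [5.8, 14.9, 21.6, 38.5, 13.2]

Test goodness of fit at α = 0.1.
Chi-square goodness of fit test:
H₀: observed counts match expected distribution
H₁: observed counts differ from expected distribution
df = k - 1 = 4
χ² = Σ(O - E)²/E
   = (5 - 5.8)²/5.8 + (15 - 14.9)²/14.9 + (24 - 21.6)²/21.6 + (37 - 38.5)²/38.5 + (13 - 13.2)²/13.2
   = 0.110 + 0.001 + 0.267 + 0.058 + 0.003
   = 0.44
p-value = 0.9791

Since p-value > α = 0.1, we fail to reject H₀.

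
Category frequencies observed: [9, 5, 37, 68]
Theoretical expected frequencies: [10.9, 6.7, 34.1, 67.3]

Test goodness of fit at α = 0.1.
Chi-square goodness of fit test:
H₀: observed counts match expected distribution
H₁: observed counts differ from expected distribution
df = k - 1 = 3
χ² = Σ(O - E)²/E
   = (9 - 10.9)²/10.9 + (5 - 6.7)²/6.7 + (37 - 34.1)²/34.1 + (68 - 67.3)²/67.3
   = 0.331 + 0.431 + 0.247 + 0.007
   = 1.02
p-value = 0.7973

Since p-value > α = 0.1, we fail to reject H₀.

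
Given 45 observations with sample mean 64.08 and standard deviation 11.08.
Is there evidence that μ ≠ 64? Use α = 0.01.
One-sample t-test:
H₀: μ = 64
H₁: μ ≠ 64
df = n - 1 = 44
t = (x̄ - μ₀) / (s/√n) = (64.08 - 64) / (11.08/√45) = 0.048
p-value = 0.9616

Since p-value > α = 0.01, we fail to reject H₀.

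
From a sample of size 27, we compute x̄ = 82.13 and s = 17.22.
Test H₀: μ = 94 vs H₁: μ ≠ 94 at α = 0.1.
One-sample t-test:
H₀: μ = 94
H₁: μ ≠ 94
df = n - 1 = 26
t = (x̄ - μ₀) / (s/√n) = (82.13 - 94) / (17.22/√27) = -3.582
p-value = 0.0014

Since p-value < α = 0.1, we reject H₀.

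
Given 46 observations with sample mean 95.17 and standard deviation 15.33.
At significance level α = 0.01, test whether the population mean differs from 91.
One-sample t-test:
H₀: μ = 91
H₁: μ ≠ 91
df = n - 1 = 45
t = (x̄ - μ₀) / (s/√n) = (95.17 - 91) / (15.33/√46) = 1.845
p-value = 0.0716

Since p-value > α = 0.01, we fail to reject H₀.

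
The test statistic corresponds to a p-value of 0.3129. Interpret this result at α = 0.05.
Since p = 0.3129 > α = 0.05, fail to reject H₀.
There is insufficient evidence to reject the null hypothesis; the result is not statistically significant at the 0.05 level.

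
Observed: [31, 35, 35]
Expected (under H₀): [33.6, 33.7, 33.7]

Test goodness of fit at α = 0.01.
Chi-square goodness of fit test:
H₀: observed counts match expected distribution
H₁: observed counts differ from expected distribution
df = k - 1 = 2
χ² = Σ(O - E)²/E
   = (31 - 33.6)²/33.6 + (35 - 33.7)²/33.7 + (35 - 33.7)²/33.7
   = 0.201 + 0.050 + 0.050
   = 0.30
p-value = 0.8601

Since p-value > α = 0.01, we fail to reject H₀.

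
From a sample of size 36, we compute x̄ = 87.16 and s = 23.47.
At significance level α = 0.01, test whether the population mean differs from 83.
One-sample t-test:
H₀: μ = 83
H₁: μ ≠ 83
df = n - 1 = 35
t = (x̄ - μ₀) / (s/√n) = (87.16 - 83) / (23.47/√36) = 1.063
p-value = 0.2948

Since p-value > α = 0.01, we fail to reject H₀.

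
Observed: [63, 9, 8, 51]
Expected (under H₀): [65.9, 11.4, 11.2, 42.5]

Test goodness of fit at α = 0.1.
Chi-square goodness of fit test:
H₀: observed counts match expected distribution
H₁: observed counts differ from expected distribution
df = k - 1 = 3
χ² = Σ(O - E)²/E
   = (63 - 65.9)²/65.9 + (9 - 11.4)²/11.4 + (8 - 11.2)²/11.2 + (51 - 42.5)²/42.5
   = 0.128 + 0.505 + 0.914 + 1.700
   = 3.25
p-value = 0.3551

Since p-value > α = 0.1, we fail to reject H₀.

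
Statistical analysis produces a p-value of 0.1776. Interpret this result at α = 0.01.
Since p = 0.1776 > α = 0.01, fail to reject H₀.
There is insufficient evidence to reject the null hypothesis; the result is not statistically significant at the 0.01 level.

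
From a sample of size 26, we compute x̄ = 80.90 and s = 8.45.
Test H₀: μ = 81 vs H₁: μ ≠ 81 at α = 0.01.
One-sample t-test:
H₀: μ = 81
H₁: μ ≠ 81
df = n - 1 = 25
t = (x̄ - μ₀) / (s/√n) = (80.90 - 81) / (8.45/√26) = -0.060
p-value = 0.9524

Since p-value > α = 0.01, we fail to reject H₀.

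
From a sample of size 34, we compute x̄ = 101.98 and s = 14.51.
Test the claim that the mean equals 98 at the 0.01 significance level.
One-sample t-test:
H₀: μ = 98
H₁: μ ≠ 98
df = n - 1 = 33
t = (x̄ - μ₀) / (s/√n) = (101.98 - 98) / (14.51/√34) = 1.599
p-value = 0.1193

Since p-value > α = 0.01, we fail to reject H₀.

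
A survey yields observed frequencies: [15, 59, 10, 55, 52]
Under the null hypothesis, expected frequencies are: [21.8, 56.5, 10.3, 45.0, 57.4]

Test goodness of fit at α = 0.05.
Chi-square goodness of fit test:
H₀: observed counts match expected distribution
H₁: observed counts differ from expected distribution
df = k - 1 = 4
χ² = Σ(O - E)²/E
   = (15 - 21.8)²/21.8 + (59 - 56.5)²/56.5 + (10 - 10.3)²/10.3 + (55 - 45.0)²/45.0 + (52 - 57.4)²/57.4
   = 2.121 + 0.111 + 0.009 + 2.222 + 0.508
   = 4.97
p-value = 0.2903

Since p-value > α = 0.05, we fail to reject H₀.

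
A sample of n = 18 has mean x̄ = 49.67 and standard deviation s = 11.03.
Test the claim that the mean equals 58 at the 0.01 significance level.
One-sample t-test:
H₀: μ = 58
H₁: μ ≠ 58
df = n - 1 = 17
t = (x̄ - μ₀) / (s/√n) = (49.67 - 58) / (11.03/√18) = -3.204
p-value = 0.0052

Since p-value < α = 0.01, we reject H₀.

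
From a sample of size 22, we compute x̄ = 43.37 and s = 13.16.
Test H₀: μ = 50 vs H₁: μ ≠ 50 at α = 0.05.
One-sample t-test:
H₀: μ = 50
H₁: μ ≠ 50
df = n - 1 = 21
t = (x̄ - μ₀) / (s/√n) = (43.37 - 50) / (13.16/√22) = -2.363
p-value = 0.0279

Since p-value < α = 0.05, we reject H₀.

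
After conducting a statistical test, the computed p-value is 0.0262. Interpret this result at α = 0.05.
Since p = 0.0262 < α = 0.05, reject H₀.
There is sufficient evidence to reject the null hypothesis; the result is statistically significant at the 0.05 level.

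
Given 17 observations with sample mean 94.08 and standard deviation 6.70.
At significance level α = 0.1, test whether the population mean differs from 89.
One-sample t-test:
H₀: μ = 89
H₁: μ ≠ 89
df = n - 1 = 16
t = (x̄ - μ₀) / (s/√n) = (94.08 - 89) / (6.70/√17) = 3.126
p-value = 0.0065

Since p-value < α = 0.1, we reject H₀.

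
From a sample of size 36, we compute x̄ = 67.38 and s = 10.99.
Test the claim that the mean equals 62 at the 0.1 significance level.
One-sample t-test:
H₀: μ = 62
H₁: μ ≠ 62
df = n - 1 = 35
t = (x̄ - μ₀) / (s/√n) = (67.38 - 62) / (10.99/√36) = 2.937
p-value = 0.0058

Since p-value < α = 0.1, we reject H₀.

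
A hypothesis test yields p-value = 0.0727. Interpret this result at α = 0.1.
Since p = 0.0727 < α = 0.1, reject H₀.
There is sufficient evidence to reject the null hypothesis; the result is statistically significant at the 0.1 level.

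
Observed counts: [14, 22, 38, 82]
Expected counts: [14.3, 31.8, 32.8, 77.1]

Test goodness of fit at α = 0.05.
Chi-square goodness of fit test:
H₀: observed counts match expected distribution
H₁: observed counts differ from expected distribution
df = k - 1 = 3
χ² = Σ(O - E)²/E
   = (14 - 14.3)²/14.3 + (22 - 31.8)²/31.8 + (38 - 32.8)²/32.8 + (82 - 77.1)²/77.1
   = 0.006 + 3.020 + 0.824 + 0.311
   = 4.16
p-value = 0.2445

Since p-value > α = 0.05, we fail to reject H₀.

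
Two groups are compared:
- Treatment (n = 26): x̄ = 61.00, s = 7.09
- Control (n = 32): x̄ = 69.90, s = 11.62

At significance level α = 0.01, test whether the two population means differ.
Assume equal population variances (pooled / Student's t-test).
Student's two-sample t-test (equal variances):
H₀: μ₁ = μ₂
H₁: μ₁ ≠ μ₂
df = n₁ + n₂ - 2 = 56
Pooled variance s_p² = [(n₁-1)s₁² + (n₂-1)s₂²] / (n₁ + n₂ - 2) = [(25)(7.09²) + (31)(11.62²)] / 56 = 97.1868
SE = √(s_p²(1/n₁ + 1/n₂)) = √(97.1868 × (1/26 + 1/32)) = 2.6029
t = (x̄₁ - x̄₂) / SE = (61.00 - 69.90) / 2.6029 = -8.90 / 2.6029 = -3.419
p-value = 0.0012

Since p-value < α = 0.01, we reject H₀.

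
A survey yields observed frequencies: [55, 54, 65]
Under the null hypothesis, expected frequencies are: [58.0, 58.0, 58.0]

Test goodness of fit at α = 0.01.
Chi-square goodness of fit test:
H₀: observed counts match expected distribution
H₁: observed counts differ from expected distribution
df = k - 1 = 2
χ² = Σ(O - E)²/E
   = (55 - 58.0)²/58.0 + (54 - 58.0)²/58.0 + (65 - 58.0)²/58.0
   = 0.155 + 0.276 + 0.845
   = 1.28
p-value = 0.5284

Since p-value > α = 0.01, we fail to reject H₀.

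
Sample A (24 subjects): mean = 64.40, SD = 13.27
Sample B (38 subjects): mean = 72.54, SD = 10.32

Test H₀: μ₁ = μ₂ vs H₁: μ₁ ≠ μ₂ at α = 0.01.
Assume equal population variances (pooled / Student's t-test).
Student's two-sample t-test (equal variances):
H₀: μ₁ = μ₂
H₁: μ₁ ≠ μ₂
df = n₁ + n₂ - 2 = 60
Pooled variance s_p² = [(n₁-1)s₁² + (n₂-1)s₂²] / (n₁ + n₂ - 2) = [(23)(13.27²) + (37)(10.32²)] / 60 = 133.1788
SE = √(s_p²(1/n₁ + 1/n₂)) = √(133.1788 × (1/24 + 1/38)) = 3.0090
t = (x̄₁ - x̄₂) / SE = (64.40 - 72.54) / 3.0090 = -8.14 / 3.0090 = -2.705
p-value = 0.0089

Since p-value < α = 0.01, we reject H₀.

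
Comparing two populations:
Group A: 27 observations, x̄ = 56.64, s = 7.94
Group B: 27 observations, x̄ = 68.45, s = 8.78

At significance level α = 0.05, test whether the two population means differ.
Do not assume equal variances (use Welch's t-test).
Welch's two-sample t-test:
H₀: μ₁ = μ₂
H₁: μ₁ ≠ μ₂
s₁²/n₁ = 7.94²/27 = 2.3349,  s₂²/n₂ = 8.78²/27 = 2.8551
SE = √(s₁²/n₁ + s₂²/n₂) = √(2.3349 + 2.8551) = 2.2782
df (Welch-Satterthwaite) = (s₁²/n₁ + s₂²/n₂)² / [(s₁²/n₁)²/(n₁-1) + (s₂²/n₂)²/(n₂-1)] ≈ 51.48
t = (x̄₁ - x̄₂) / SE = (56.64 - 68.45) / 2.2782 = -11.81 / 2.2782 = -5.184
p-value < 0.0001

Since p-value < α = 0.05, we reject H₀.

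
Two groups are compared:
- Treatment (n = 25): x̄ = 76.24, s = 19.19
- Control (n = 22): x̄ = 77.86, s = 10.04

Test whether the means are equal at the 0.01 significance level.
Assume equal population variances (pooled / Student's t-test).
Student's two-sample t-test (equal variances):
H₀: μ₁ = μ₂
H₁: μ₁ ≠ μ₂
df = n₁ + n₂ - 2 = 45
Pooled variance s_p² = [(n₁-1)s₁² + (n₂-1)s₂²] / (n₁ + n₂ - 2) = [(24)(19.19²) + (21)(10.04²)] / 45 = 243.4440
SE = √(s_p²(1/n₁ + 1/n₂)) = √(243.4440 × (1/25 + 1/22)) = 4.5611
t = (x̄₁ - x̄₂) / SE = (76.24 - 77.86) / 4.5611 = -1.62 / 4.5611 = -0.355
p-value = 0.7241

Since p-value > α = 0.01, we fail to reject H₀.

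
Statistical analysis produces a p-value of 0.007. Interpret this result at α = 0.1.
Since p = 0.007 < α = 0.1, reject H₀.
There is sufficient evidence to reject the null hypothesis; the result is statistically significant at the 0.1 level.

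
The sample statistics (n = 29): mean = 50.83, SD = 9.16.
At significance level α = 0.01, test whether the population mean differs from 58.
One-sample t-test:
H₀: μ = 58
H₁: μ ≠ 58
df = n - 1 = 28
t = (x̄ - μ₀) / (s/√n) = (50.83 - 58) / (9.16/√29) = -4.215
p-value = 0.0002

Since p-value < α = 0.01, we reject H₀.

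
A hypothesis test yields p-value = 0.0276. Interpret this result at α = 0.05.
Since p = 0.0276 < α = 0.05, reject H₀.
There is sufficient evidence to reject the null hypothesis; the result is statistically significant at the 0.05 level.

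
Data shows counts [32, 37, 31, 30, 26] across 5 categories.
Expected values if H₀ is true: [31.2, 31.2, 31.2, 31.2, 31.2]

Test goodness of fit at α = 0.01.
Chi-square goodness of fit test:
H₀: observed counts match expected distribution
H₁: observed counts differ from expected distribution
df = k - 1 = 4
χ² = Σ(O - E)²/E
   = (32 - 31.2)²/31.2 + (37 - 31.2)²/31.2 + (31 - 31.2)²/31.2 + (30 - 31.2)²/31.2 + (26 - 31.2)²/31.2
   = 0.021 + 1.078 + 0.001 + 0.046 + 0.867
   = 2.01
p-value = 0.7334

Since p-value > α = 0.01, we fail to reject H₀.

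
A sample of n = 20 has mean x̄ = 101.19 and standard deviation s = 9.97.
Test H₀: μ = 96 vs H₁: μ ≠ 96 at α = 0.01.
One-sample t-test:
H₀: μ = 96
H₁: μ ≠ 96
df = n - 1 = 19
t = (x̄ - μ₀) / (s/√n) = (101.19 - 96) / (9.97/√20) = 2.328
p-value = 0.0311

Since p-value > α = 0.01, we fail to reject H₀.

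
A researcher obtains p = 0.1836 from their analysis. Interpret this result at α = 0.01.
Since p = 0.1836 > α = 0.01, fail to reject H₀.
There is insufficient evidence to reject the null hypothesis; the result is not statistically significant at the 0.01 level.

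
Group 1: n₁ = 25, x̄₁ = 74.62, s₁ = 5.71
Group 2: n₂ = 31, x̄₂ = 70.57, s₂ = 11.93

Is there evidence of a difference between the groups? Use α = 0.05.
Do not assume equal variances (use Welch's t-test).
Welch's two-sample t-test:
H₀: μ₁ = μ₂
H₁: μ₁ ≠ μ₂
s₁²/n₁ = 5.71²/25 = 1.3042,  s₂²/n₂ = 11.93²/31 = 4.5911
SE = √(s₁²/n₁ + s₂²/n₂) = √(1.3042 + 4.5911) = 2.4280
df (Welch-Satterthwaite) = (s₁²/n₁ + s₂²/n₂)² / [(s₁²/n₁)²/(n₁-1) + (s₂²/n₂)²/(n₂-1)] ≈ 44.93
t = (x̄₁ - x̄₂) / SE = (74.62 - 70.57) / 2.4280 = 4.05 / 2.4280 = 1.668
p-value = 0.1023

Since p-value > α = 0.05, we fail to reject H₀.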